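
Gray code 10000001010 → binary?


Gray code: 10000001010
MSB stays the same: 1
Each subsequent bit = prev_binary XOR current_gray:
  B[1] = 1 XOR 0 = 1
  B[2] = 1 XOR 0 = 1
  B[3] = 1 XOR 0 = 1
  B[4] = 1 XOR 0 = 1
  B[5] = 1 XOR 0 = 1
  B[6] = 1 XOR 0 = 1
  B[7] = 1 XOR 1 = 0
  B[8] = 0 XOR 0 = 0
  B[9] = 0 XOR 1 = 1
  B[10] = 1 XOR 0 = 1
= 11111110011 (2035 decimal)


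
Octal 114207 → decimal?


Positional values:
Position 0: 7 × 8^0 = 7
Position 1: 0 × 8^1 = 0
Position 2: 2 × 8^2 = 128
Position 3: 4 × 8^3 = 2048
Position 4: 1 × 8^4 = 4096
Position 5: 1 × 8^5 = 32768
Sum = 7 + 0 + 128 + 2048 + 4096 + 32768
= 39047


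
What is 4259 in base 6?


Divide by 6 repeatedly:
4259 ÷ 6 = 709 remainder 5
709 ÷ 6 = 118 remainder 1
118 ÷ 6 = 19 remainder 4
19 ÷ 6 = 3 remainder 1
3 ÷ 6 = 0 remainder 3
Reading remainders bottom-up:
= 31415


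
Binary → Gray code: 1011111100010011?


Binary: 1011111100010011
Gray code: G = B XOR (B >> 1)
B >> 1 = 0101111110001001
1011111100010011 XOR 0101111110001001:
  1 XOR 0 = 1
  0 XOR 1 = 1
  1 XOR 0 = 1
  1 XOR 1 = 0
  1 XOR 1 = 0
  1 XOR 1 = 0
  1 XOR 1 = 0
  1 XOR 1 = 0
  0 XOR 1 = 1
  0 XOR 0 = 0
  0 XOR 0 = 0
  1 XOR 0 = 1
  0 XOR 1 = 1
  0 XOR 0 = 0
  1 XOR 0 = 1
  1 XOR 1 = 0
= 1110000010011010


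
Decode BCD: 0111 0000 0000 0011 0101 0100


Each 4-bit group → digit:
  0111 → 7
  0000 → 0
  0000 → 0
  0011 → 3
  0101 → 5
  0100 → 4
= 700354


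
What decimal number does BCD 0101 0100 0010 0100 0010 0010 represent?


Each 4-bit group → digit:
  0101 → 5
  0100 → 4
  0010 → 2
  0100 → 4
  0010 → 2
  0010 → 2
= 542422


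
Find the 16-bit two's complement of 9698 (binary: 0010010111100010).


Original: 0010010111100010
Step 1 - Invert all bits: 1101101000011101
Step 2 - Add 1: 1101101000011101 + 1
= 1101101000011110 (represents -9698)


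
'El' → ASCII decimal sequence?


String: 'El'  (2 characters)
Per-character ASCII lookup:
  'E': uppercase starts at 65: 'E' = 65 + 4 = 69
  'l': lowercase starts at 97: 'l' = 97 + 11 = 108
= 69 108


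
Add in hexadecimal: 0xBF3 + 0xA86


Align and add column by column (LSB to MSB, each column mod 16 with carry):
  0BF3
+ 0A86
  ----
  col 0: 3(3) + 6(6) + 0 (carry in) = 9 → 9(9), carry out 0
  col 1: F(15) + 8(8) + 0 (carry in) = 23 → 7(7), carry out 1
  col 2: B(11) + A(10) + 1 (carry in) = 22 → 6(6), carry out 1
  col 3: 0(0) + 0(0) + 1 (carry in) = 1 → 1(1), carry out 0
Reading digits MSB→LSB: 1679
Strip leading zeros: 1679
= 0x1679


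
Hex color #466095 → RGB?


Hex: #466095
R = 46₁₆ = 70
G = 60₁₆ = 96
B = 95₁₆ = 149
= RGB(70, 96, 149)


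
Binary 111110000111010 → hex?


Group into 4-bit nibbles: 0111110000111010
  0111 = 7
  1100 = C
  0011 = 3
  1010 = A
= 0x7C3A


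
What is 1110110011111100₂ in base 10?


Positional values:
Bit 2: 1 × 2^2 = 4
Bit 3: 1 × 2^3 = 8
Bit 4: 1 × 2^4 = 16
Bit 5: 1 × 2^5 = 32
Bit 6: 1 × 2^6 = 64
Bit 7: 1 × 2^7 = 128
Bit 10: 1 × 2^10 = 1024
Bit 11: 1 × 2^11 = 2048
Bit 13: 1 × 2^13 = 8192
Bit 14: 1 × 2^14 = 16384
Bit 15: 1 × 2^15 = 32768
Sum = 4 + 8 + 16 + 32 + 64 + 128 + 1024 + 2048 + 8192 + 16384 + 32768
= 60668


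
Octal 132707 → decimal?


Positional values:
Position 0: 7 × 8^0 = 7
Position 1: 0 × 8^1 = 0
Position 2: 7 × 8^2 = 448
Position 3: 2 × 8^3 = 1024
Position 4: 3 × 8^4 = 12288
Position 5: 1 × 8^5 = 32768
Sum = 7 + 0 + 448 + 1024 + 12288 + 32768
= 46535


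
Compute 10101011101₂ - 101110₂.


Align and subtract column by column (LSB to MSB, borrowing when needed):
  10101011101
- 00000101110
  -----------
  col 0: (1 - 0 borrow-in) - 0 → 1 - 0 = 1, borrow out 0
  col 1: (0 - 0 borrow-in) - 1 → borrow from next column: (0+2) - 1 = 1, borrow out 1
  col 2: (1 - 1 borrow-in) - 1 → borrow from next column: (0+2) - 1 = 1, borrow out 1
  col 3: (1 - 1 borrow-in) - 1 → borrow from next column: (0+2) - 1 = 1, borrow out 1
  col 4: (1 - 1 borrow-in) - 0 → 0 - 0 = 0, borrow out 0
  col 5: (0 - 0 borrow-in) - 1 → borrow from next column: (0+2) - 1 = 1, borrow out 1
  col 6: (1 - 1 borrow-in) - 0 → 0 - 0 = 0, borrow out 0
  col 7: (0 - 0 borrow-in) - 0 → 0 - 0 = 0, borrow out 0
  col 8: (1 - 0 borrow-in) - 0 → 1 - 0 = 1, borrow out 0
  col 9: (0 - 0 borrow-in) - 0 → 0 - 0 = 0, borrow out 0
  col 10: (1 - 0 borrow-in) - 0 → 1 - 0 = 1, borrow out 0
Reading bits MSB→LSB: 10100101111
Strip leading zeros: 10100101111
= 10100101111


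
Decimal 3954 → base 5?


Divide by 5 repeatedly:
3954 ÷ 5 = 790 remainder 4
790 ÷ 5 = 158 remainder 0
158 ÷ 5 = 31 remainder 3
31 ÷ 5 = 6 remainder 1
6 ÷ 5 = 1 remainder 1
1 ÷ 5 = 0 remainder 1
Reading remainders bottom-up:
= 111304


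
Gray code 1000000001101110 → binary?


Gray code: 1000000001101110
MSB stays the same: 1
Each subsequent bit = prev_binary XOR current_gray:
  B[1] = 1 XOR 0 = 1
  B[2] = 1 XOR 0 = 1
  B[3] = 1 XOR 0 = 1
  B[4] = 1 XOR 0 = 1
  B[5] = 1 XOR 0 = 1
  B[6] = 1 XOR 0 = 1
  B[7] = 1 XOR 0 = 1
  B[8] = 1 XOR 0 = 1
  B[9] = 1 XOR 1 = 0
  B[10] = 0 XOR 1 = 1
  B[11] = 1 XOR 0 = 1
  B[12] = 1 XOR 1 = 0
  B[13] = 0 XOR 1 = 1
  B[14] = 1 XOR 1 = 0
  B[15] = 0 XOR 0 = 0
= 1111111110110100 (65460 decimal)


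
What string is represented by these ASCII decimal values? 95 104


Codes (decimal): 95 104
Per-code ASCII lookup:
  95  (special character) → '_'
  104  (range 97-122: lowercase, 104 - 97 = 7) → 'h'
= '_h'


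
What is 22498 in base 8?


Divide by 8 repeatedly:
22498 ÷ 8 = 2812 remainder 2
2812 ÷ 8 = 351 remainder 4
351 ÷ 8 = 43 remainder 7
43 ÷ 8 = 5 remainder 3
5 ÷ 8 = 0 remainder 5
Reading remainders bottom-up:
= 0o53742


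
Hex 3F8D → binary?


Each hex digit → 4 binary bits:
  3 = 0011
  F = 1111
  8 = 1000
  D = 1101
Concatenate: 0011 1111 1000 1101
= 0011111110001101


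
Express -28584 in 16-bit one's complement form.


Original: 0110111110101000
Invert all bits:
  bit 0: 0 → 1
  bit 1: 1 → 0
  bit 2: 1 → 0
  bit 3: 0 → 1
  bit 4: 1 → 0
  bit 5: 1 → 0
  bit 6: 1 → 0
  bit 7: 1 → 0
  bit 8: 1 → 0
  bit 9: 0 → 1
  bit 10: 1 → 0
  bit 11: 0 → 1
  bit 12: 1 → 0
  bit 13: 0 → 1
  bit 14: 0 → 1
  bit 15: 0 → 1
= 1001000001010111


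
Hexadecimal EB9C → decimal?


Positional values:
Position 0: C × 16^0 = 12 × 1 = 12
Position 1: 9 × 16^1 = 9 × 16 = 144
Position 2: B × 16^2 = 11 × 256 = 2816
Position 3: E × 16^3 = 14 × 4096 = 57344
Sum = 12 + 144 + 2816 + 57344
= 60316


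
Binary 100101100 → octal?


Group into 3-bit groups: 100101100
  100 = 4
  101 = 5
  100 = 4
= 0o454


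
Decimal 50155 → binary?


Divide by 2 repeatedly:
50155 ÷ 2 = 25077 remainder 1
25077 ÷ 2 = 12538 remainder 1
12538 ÷ 2 = 6269 remainder 0
6269 ÷ 2 = 3134 remainder 1
3134 ÷ 2 = 1567 remainder 0
1567 ÷ 2 = 783 remainder 1
783 ÷ 2 = 391 remainder 1
391 ÷ 2 = 195 remainder 1
195 ÷ 2 = 97 remainder 1
97 ÷ 2 = 48 remainder 1
48 ÷ 2 = 24 remainder 0
24 ÷ 2 = 12 remainder 0
12 ÷ 2 = 6 remainder 0
6 ÷ 2 = 3 remainder 0
3 ÷ 2 = 1 remainder 1
1 ÷ 2 = 0 remainder 1
Reading remainders bottom-up:
= 1100001111101011


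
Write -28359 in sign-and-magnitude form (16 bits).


Sign bit: 1 (negative)
Magnitude: 28359 = 110111011000111
= 1110111011000111


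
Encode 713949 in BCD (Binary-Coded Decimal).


Each digit → 4-bit binary:
  7 → 0111
  1 → 0001
  3 → 0011
  9 → 1001
  4 → 0100
  9 → 1001
= 0111 0001 0011 1001 0100 1001


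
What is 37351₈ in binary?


Each octal digit → 3 binary bits:
  3 = 011
  7 = 111
  3 = 011
  5 = 101
  1 = 001
Concatenate: 011 111 011 101 001
= 011111011101001


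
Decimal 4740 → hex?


Divide by 16 repeatedly:
4740 ÷ 16 = 296 remainder 4 (4)
296 ÷ 16 = 18 remainder 8 (8)
18 ÷ 16 = 1 remainder 2 (2)
1 ÷ 16 = 0 remainder 1 (1)
Reading remainders bottom-up:
= 0x1284


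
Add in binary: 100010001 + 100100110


Align and add column by column (LSB to MSB, carry propagating):
  0100010001
+ 0100100110
  ----------
  col 0: 1 + 0 + 0 (carry in) = 1 → bit 1, carry out 0
  col 1: 0 + 1 + 0 (carry in) = 1 → bit 1, carry out 0
  col 2: 0 + 1 + 0 (carry in) = 1 → bit 1, carry out 0
  col 3: 0 + 0 + 0 (carry in) = 0 → bit 0, carry out 0
  col 4: 1 + 0 + 0 (carry in) = 1 → bit 1, carry out 0
  col 5: 0 + 1 + 0 (carry in) = 1 → bit 1, carry out 0
  col 6: 0 + 0 + 0 (carry in) = 0 → bit 0, carry out 0
  col 7: 0 + 0 + 0 (carry in) = 0 → bit 0, carry out 0
  col 8: 1 + 1 + 0 (carry in) = 2 → bit 0, carry out 1
  col 9: 0 + 0 + 1 (carry in) = 1 → bit 1, carry out 0
Reading bits MSB→LSB: 1000110111
Strip leading zeros: 1000110111
= 1000110111


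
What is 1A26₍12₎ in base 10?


Positional values (base 12):
  6 × 12^0 = 6 × 1 = 6
  2 × 12^1 = 2 × 12 = 24
  A × 12^2 = 10 × 144 = 1440
  1 × 12^3 = 1 × 1728 = 1728
Sum = 6 + 24 + 1440 + 1728
= 3198


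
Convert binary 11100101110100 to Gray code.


Binary: 11100101110100
Gray code: G = B XOR (B >> 1)
B >> 1 = 01110010111010
11100101110100 XOR 01110010111010:
  1 XOR 0 = 1
  1 XOR 1 = 0
  1 XOR 1 = 0
  0 XOR 1 = 1
  0 XOR 0 = 0
  1 XOR 0 = 1
  0 XOR 1 = 1
  1 XOR 0 = 1
  1 XOR 1 = 0
  1 XOR 1 = 0
  0 XOR 1 = 1
  1 XOR 0 = 1
  0 XOR 1 = 1
  0 XOR 0 = 0
= 10010111001110


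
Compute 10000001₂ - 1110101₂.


Align and subtract column by column (LSB to MSB, borrowing when needed):
  10000001
- 01110101
  --------
  col 0: (1 - 0 borrow-in) - 1 → 1 - 1 = 0, borrow out 0
  col 1: (0 - 0 borrow-in) - 0 → 0 - 0 = 0, borrow out 0
  col 2: (0 - 0 borrow-in) - 1 → borrow from next column: (0+2) - 1 = 1, borrow out 1
  col 3: (0 - 1 borrow-in) - 0 → borrow from next column: (-1+2) - 0 = 1, borrow out 1
  col 4: (0 - 1 borrow-in) - 1 → borrow from next column: (-1+2) - 1 = 0, borrow out 1
  col 5: (0 - 1 borrow-in) - 1 → borrow from next column: (-1+2) - 1 = 0, borrow out 1
  col 6: (0 - 1 borrow-in) - 1 → borrow from next column: (-1+2) - 1 = 0, borrow out 1
  col 7: (1 - 1 borrow-in) - 0 → 0 - 0 = 0, borrow out 0
Reading bits MSB→LSB: 00001100
Strip leading zeros: 1100
= 1100


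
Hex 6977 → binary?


Each hex digit → 4 binary bits:
  6 = 0110
  9 = 1001
  7 = 0111
  7 = 0111
Concatenate: 0110 1001 0111 0111
= 0110100101110111


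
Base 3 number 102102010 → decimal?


Positional values (base 3):
  0 × 3^0 = 0 × 1 = 0
  1 × 3^1 = 1 × 3 = 3
  0 × 3^2 = 0 × 9 = 0
  2 × 3^3 = 2 × 27 = 54
  0 × 3^4 = 0 × 81 = 0
  1 × 3^5 = 1 × 243 = 243
  2 × 3^6 = 2 × 729 = 1458
  0 × 3^7 = 0 × 2187 = 0
  1 × 3^8 = 1 × 6561 = 6561
Sum = 0 + 3 + 0 + 54 + 0 + 243 + 1458 + 0 + 6561
= 8319


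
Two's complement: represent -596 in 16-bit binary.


Original: 0000001001010100
Step 1 - Invert all bits: 1111110110101011
Step 2 - Add 1: 1111110110101011 + 1
= 1111110110101100 (represents -596)


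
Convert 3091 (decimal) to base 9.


Divide by 9 repeatedly:
3091 ÷ 9 = 343 remainder 4
343 ÷ 9 = 38 remainder 1
38 ÷ 9 = 4 remainder 2
4 ÷ 9 = 0 remainder 4
Reading remainders bottom-up:
= 4214


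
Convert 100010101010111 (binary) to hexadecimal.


Group into 4-bit nibbles: 0100010101010111
  0100 = 4
  0101 = 5
  0101 = 5
  0111 = 7
= 0x4557


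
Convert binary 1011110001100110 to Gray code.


Binary: 1011110001100110
Gray code: G = B XOR (B >> 1)
B >> 1 = 0101111000110011
1011110001100110 XOR 0101111000110011:
  1 XOR 0 = 1
  0 XOR 1 = 1
  1 XOR 0 = 1
  1 XOR 1 = 0
  1 XOR 1 = 0
  1 XOR 1 = 0
  0 XOR 1 = 1
  0 XOR 0 = 0
  0 XOR 0 = 0
  1 XOR 0 = 1
  1 XOR 1 = 0
  0 XOR 1 = 1
  0 XOR 0 = 0
  1 XOR 0 = 1
  1 XOR 1 = 0
  0 XOR 1 = 1
= 1110001001010101


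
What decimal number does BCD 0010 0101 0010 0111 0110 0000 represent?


Each 4-bit group → digit:
  0010 → 2
  0101 → 5
  0010 → 2
  0111 → 7
  0110 → 6
  0000 → 0
= 252760


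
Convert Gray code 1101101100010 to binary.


Gray code: 1101101100010
MSB stays the same: 1
Each subsequent bit = prev_binary XOR current_gray:
  B[1] = 1 XOR 1 = 0
  B[2] = 0 XOR 0 = 0
  B[3] = 0 XOR 1 = 1
  B[4] = 1 XOR 1 = 0
  B[5] = 0 XOR 0 = 0
  B[6] = 0 XOR 1 = 1
  B[7] = 1 XOR 1 = 0
  B[8] = 0 XOR 0 = 0
  B[9] = 0 XOR 0 = 0
  B[10] = 0 XOR 0 = 0
  B[11] = 0 XOR 1 = 1
  B[12] = 1 XOR 0 = 1
= 1001001000011 (4675 decimal)


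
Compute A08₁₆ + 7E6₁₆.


Align and add column by column (LSB to MSB, each column mod 16 with carry):
  0A08
+ 07E6
  ----
  col 0: 8(8) + 6(6) + 0 (carry in) = 14 → E(14), carry out 0
  col 1: 0(0) + E(14) + 0 (carry in) = 14 → E(14), carry out 0
  col 2: A(10) + 7(7) + 0 (carry in) = 17 → 1(1), carry out 1
  col 3: 0(0) + 0(0) + 1 (carry in) = 1 → 1(1), carry out 0
Reading digits MSB→LSB: 11EE
Strip leading zeros: 11EE
= 0x11EE


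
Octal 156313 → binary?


Each octal digit → 3 binary bits:
  1 = 001
  5 = 101
  6 = 110
  3 = 011
  1 = 001
  3 = 011
Concatenate: 001 101 110 011 001 011
= 001101110011001011


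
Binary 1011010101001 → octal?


Group into 3-bit groups: 001011010101001
  001 = 1
  011 = 3
  010 = 2
  101 = 5
  001 = 1
= 0o13251


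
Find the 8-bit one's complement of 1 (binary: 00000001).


Original: 00000001
Invert all bits:
  bit 0: 0 → 1
  bit 1: 0 → 1
  bit 2: 0 → 1
  bit 3: 0 → 1
  bit 4: 0 → 1
  bit 5: 0 → 1
  bit 6: 0 → 1
  bit 7: 1 → 0
= 11111110


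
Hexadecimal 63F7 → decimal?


Positional values:
Position 0: 7 × 16^0 = 7 × 1 = 7
Position 1: F × 16^1 = 15 × 16 = 240
Position 2: 3 × 16^2 = 3 × 256 = 768
Position 3: 6 × 16^3 = 6 × 4096 = 24576
Sum = 7 + 240 + 768 + 24576
= 25591


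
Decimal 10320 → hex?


Divide by 16 repeatedly:
10320 ÷ 16 = 645 remainder 0 (0)
645 ÷ 16 = 40 remainder 5 (5)
40 ÷ 16 = 2 remainder 8 (8)
2 ÷ 16 = 0 remainder 2 (2)
Reading remainders bottom-up:
= 0x2850


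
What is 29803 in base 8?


Divide by 8 repeatedly:
29803 ÷ 8 = 3725 remainder 3
3725 ÷ 8 = 465 remainder 5
465 ÷ 8 = 58 remainder 1
58 ÷ 8 = 7 remainder 2
7 ÷ 8 = 0 remainder 7
Reading remainders bottom-up:
= 0o72153


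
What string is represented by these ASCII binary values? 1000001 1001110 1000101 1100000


Codes (binary): 1000001 1001110 1000101 1100000
Per-code ASCII lookup:
  1000001 = 65  (range 65-90: uppercase, 65 - 65 = 0) → 'A'
  1001110 = 78  (range 65-90: uppercase, 78 - 65 = 13) → 'N'
  1000101 = 69  (range 65-90: uppercase, 69 - 65 = 4) → 'E'
  1100000 = 96  (special character) → '`'
= 'ANE`'


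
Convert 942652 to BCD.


Each digit → 4-bit binary:
  9 → 1001
  4 → 0100
  2 → 0010
  6 → 0110
  5 → 0101
  2 → 0010
= 1001 0100 0010 0110 0101 0010


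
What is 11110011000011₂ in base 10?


Positional values:
Bit 0: 1 × 2^0 = 1
Bit 1: 1 × 2^1 = 2
Bit 6: 1 × 2^6 = 64
Bit 7: 1 × 2^7 = 128
Bit 10: 1 × 2^10 = 1024
Bit 11: 1 × 2^11 = 2048
Bit 12: 1 × 2^12 = 4096
Bit 13: 1 × 2^13 = 8192
Sum = 1 + 2 + 64 + 128 + 1024 + 2048 + 4096 + 8192
= 15555


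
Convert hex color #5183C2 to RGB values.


Hex: #5183C2
R = 51₁₆ = 81
G = 83₁₆ = 131
B = C2₁₆ = 194
= RGB(81, 131, 194)


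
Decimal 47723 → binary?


Divide by 2 repeatedly:
47723 ÷ 2 = 23861 remainder 1
23861 ÷ 2 = 11930 remainder 1
11930 ÷ 2 = 5965 remainder 0
5965 ÷ 2 = 2982 remainder 1
2982 ÷ 2 = 1491 remainder 0
1491 ÷ 2 = 745 remainder 1
745 ÷ 2 = 372 remainder 1
372 ÷ 2 = 186 remainder 0
186 ÷ 2 = 93 remainder 0
93 ÷ 2 = 46 remainder 1
46 ÷ 2 = 23 remainder 0
23 ÷ 2 = 11 remainder 1
11 ÷ 2 = 5 remainder 1
5 ÷ 2 = 2 remainder 1
2 ÷ 2 = 1 remainder 0
1 ÷ 2 = 0 remainder 1
Reading remainders bottom-up:
= 1011101001101011


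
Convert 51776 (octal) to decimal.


Positional values:
Position 0: 6 × 8^0 = 6
Position 1: 7 × 8^1 = 56
Position 2: 7 × 8^2 = 448
Position 3: 1 × 8^3 = 512
Position 4: 5 × 8^4 = 20480
Sum = 6 + 56 + 448 + 512 + 20480
= 21502


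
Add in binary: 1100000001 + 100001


Align and add column by column (LSB to MSB, carry propagating):
  01100000001
+ 00000100001
  -----------
  col 0: 1 + 1 + 0 (carry in) = 2 → bit 0, carry out 1
  col 1: 0 + 0 + 1 (carry in) = 1 → bit 1, carry out 0
  col 2: 0 + 0 + 0 (carry in) = 0 → bit 0, carry out 0
  col 3: 0 + 0 + 0 (carry in) = 0 → bit 0, carry out 0
  col 4: 0 + 0 + 0 (carry in) = 0 → bit 0, carry out 0
  col 5: 0 + 1 + 0 (carry in) = 1 → bit 1, carry out 0
  col 6: 0 + 0 + 0 (carry in) = 0 → bit 0, carry out 0
  col 7: 0 + 0 + 0 (carry in) = 0 → bit 0, carry out 0
  col 8: 1 + 0 + 0 (carry in) = 1 → bit 1, carry out 0
  col 9: 1 + 0 + 0 (carry in) = 1 → bit 1, carry out 0
  col 10: 0 + 0 + 0 (carry in) = 0 → bit 0, carry out 0
Reading bits MSB→LSB: 01100100010
Strip leading zeros: 1100100010
= 1100100010


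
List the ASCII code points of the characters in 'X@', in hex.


String: 'X@'  (2 characters)
Per-character ASCII lookup:
  'X': uppercase starts at 65: 'X' = 65 + 23 = 88 → 0x58
  '@': special character: '@' = 64 → 0x40
= 0x58 0x40


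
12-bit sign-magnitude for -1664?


Sign bit: 1 (negative)
Magnitude: 1664 = 11010000000
= 111010000000


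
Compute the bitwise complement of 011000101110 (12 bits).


Original: 011000101110
Invert all bits:
  bit 0: 0 → 1
  bit 1: 1 → 0
  bit 2: 1 → 0
  bit 3: 0 → 1
  bit 4: 0 → 1
  bit 5: 0 → 1
  bit 6: 1 → 0
  bit 7: 0 → 1
  bit 8: 1 → 0
  bit 9: 1 → 0
  bit 10: 1 → 0
  bit 11: 0 → 1
= 100111010001


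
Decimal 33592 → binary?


Divide by 2 repeatedly:
33592 ÷ 2 = 16796 remainder 0
16796 ÷ 2 = 8398 remainder 0
8398 ÷ 2 = 4199 remainder 0
4199 ÷ 2 = 2099 remainder 1
2099 ÷ 2 = 1049 remainder 1
1049 ÷ 2 = 524 remainder 1
524 ÷ 2 = 262 remainder 0
262 ÷ 2 = 131 remainder 0
131 ÷ 2 = 65 remainder 1
65 ÷ 2 = 32 remainder 1
32 ÷ 2 = 16 remainder 0
16 ÷ 2 = 8 remainder 0
8 ÷ 2 = 4 remainder 0
4 ÷ 2 = 2 remainder 0
2 ÷ 2 = 1 remainder 0
1 ÷ 2 = 0 remainder 1
Reading remainders bottom-up:
= 1000001100111000


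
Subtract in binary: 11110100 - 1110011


Align and subtract column by column (LSB to MSB, borrowing when needed):
  11110100
- 01110011
  --------
  col 0: (0 - 0 borrow-in) - 1 → borrow from next column: (0+2) - 1 = 1, borrow out 1
  col 1: (0 - 1 borrow-in) - 1 → borrow from next column: (-1+2) - 1 = 0, borrow out 1
  col 2: (1 - 1 borrow-in) - 0 → 0 - 0 = 0, borrow out 0
  col 3: (0 - 0 borrow-in) - 0 → 0 - 0 = 0, borrow out 0
  col 4: (1 - 0 borrow-in) - 1 → 1 - 1 = 0, borrow out 0
  col 5: (1 - 0 borrow-in) - 1 → 1 - 1 = 0, borrow out 0
  col 6: (1 - 0 borrow-in) - 1 → 1 - 1 = 0, borrow out 0
  col 7: (1 - 0 borrow-in) - 0 → 1 - 0 = 1, borrow out 0
Reading bits MSB→LSB: 10000001
Strip leading zeros: 10000001
= 10000001


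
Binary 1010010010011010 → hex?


Group into 4-bit nibbles: 1010010010011010
  1010 = A
  0100 = 4
  1001 = 9
  1010 = A
= 0xA49A


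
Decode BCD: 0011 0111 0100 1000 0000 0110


Each 4-bit group → digit:
  0011 → 3
  0111 → 7
  0100 → 4
  1000 → 8
  0000 → 0
  0110 → 6
= 374806


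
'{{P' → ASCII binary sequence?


String: '{{P'  (3 characters)
Per-character ASCII lookup:
  '{': special character: '{' = 123 → 1111011
  '{': special character: '{' = 123 → 1111011
  'P': uppercase starts at 65: 'P' = 65 + 15 = 80 → 1010000
= 1111011 1111011 1010000


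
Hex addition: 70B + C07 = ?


Align and add column by column (LSB to MSB, each column mod 16 with carry):
  070B
+ 0C07
  ----
  col 0: B(11) + 7(7) + 0 (carry in) = 18 → 2(2), carry out 1
  col 1: 0(0) + 0(0) + 1 (carry in) = 1 → 1(1), carry out 0
  col 2: 7(7) + C(12) + 0 (carry in) = 19 → 3(3), carry out 1
  col 3: 0(0) + 0(0) + 1 (carry in) = 1 → 1(1), carry out 0
Reading digits MSB→LSB: 1312
Strip leading zeros: 1312
= 0x1312


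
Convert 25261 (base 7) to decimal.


Positional values (base 7):
  1 × 7^0 = 1 × 1 = 1
  6 × 7^1 = 6 × 7 = 42
  2 × 7^2 = 2 × 49 = 98
  5 × 7^3 = 5 × 343 = 1715
  2 × 7^4 = 2 × 2401 = 4802
Sum = 1 + 42 + 98 + 1715 + 4802
= 6658


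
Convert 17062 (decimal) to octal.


Divide by 8 repeatedly:
17062 ÷ 8 = 2132 remainder 6
2132 ÷ 8 = 266 remainder 4
266 ÷ 8 = 33 remainder 2
33 ÷ 8 = 4 remainder 1
4 ÷ 8 = 0 remainder 4
Reading remainders bottom-up:
= 0o41246


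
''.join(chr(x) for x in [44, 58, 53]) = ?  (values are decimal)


Codes (decimal): 44 58 53
Per-code ASCII lookup:
  44  (special character) → ','
  58  (special character) → ':'
  53  (range 48-57: digits, 53 - 48 = 5) → '5'
= ',:5'


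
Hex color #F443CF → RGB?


Hex: #F443CF
R = F4₁₆ = 244
G = 43₁₆ = 67
B = CF₁₆ = 207
= RGB(244, 67, 207)


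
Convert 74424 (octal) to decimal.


Positional values:
Position 0: 4 × 8^0 = 4
Position 1: 2 × 8^1 = 16
Position 2: 4 × 8^2 = 256
Position 3: 4 × 8^3 = 2048
Position 4: 7 × 8^4 = 28672
Sum = 4 + 16 + 256 + 2048 + 28672
= 30996


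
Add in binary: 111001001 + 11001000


Align and add column by column (LSB to MSB, carry propagating):
  0111001001
+ 0011001000
  ----------
  col 0: 1 + 0 + 0 (carry in) = 1 → bit 1, carry out 0
  col 1: 0 + 0 + 0 (carry in) = 0 → bit 0, carry out 0
  col 2: 0 + 0 + 0 (carry in) = 0 → bit 0, carry out 0
  col 3: 1 + 1 + 0 (carry in) = 2 → bit 0, carry out 1
  col 4: 0 + 0 + 1 (carry in) = 1 → bit 1, carry out 0
  col 5: 0 + 0 + 0 (carry in) = 0 → bit 0, carry out 0
  col 6: 1 + 1 + 0 (carry in) = 2 → bit 0, carry out 1
  col 7: 1 + 1 + 1 (carry in) = 3 → bit 1, carry out 1
  col 8: 1 + 0 + 1 (carry in) = 2 → bit 0, carry out 1
  col 9: 0 + 0 + 1 (carry in) = 1 → bit 1, carry out 0
Reading bits MSB→LSB: 1010010001
Strip leading zeros: 1010010001
= 1010010001


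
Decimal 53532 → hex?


Divide by 16 repeatedly:
53532 ÷ 16 = 3345 remainder 12 (C)
3345 ÷ 16 = 209 remainder 1 (1)
209 ÷ 16 = 13 remainder 1 (1)
13 ÷ 16 = 0 remainder 13 (D)
Reading remainders bottom-up:
= 0xD11C


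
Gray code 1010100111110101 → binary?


Gray code: 1010100111110101
MSB stays the same: 1
Each subsequent bit = prev_binary XOR current_gray:
  B[1] = 1 XOR 0 = 1
  B[2] = 1 XOR 1 = 0
  B[3] = 0 XOR 0 = 0
  B[4] = 0 XOR 1 = 1
  B[5] = 1 XOR 0 = 1
  B[6] = 1 XOR 0 = 1
  B[7] = 1 XOR 1 = 0
  B[8] = 0 XOR 1 = 1
  B[9] = 1 XOR 1 = 0
  B[10] = 0 XOR 1 = 1
  B[11] = 1 XOR 1 = 0
  B[12] = 0 XOR 0 = 0
  B[13] = 0 XOR 1 = 1
  B[14] = 1 XOR 0 = 1
  B[15] = 1 XOR 1 = 0
= 1100111010100110 (52902 decimal)


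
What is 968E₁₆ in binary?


Each hex digit → 4 binary bits:
  9 = 1001
  6 = 0110
  8 = 1000
  E = 1110
Concatenate: 1001 0110 1000 1110
= 1001011010001110


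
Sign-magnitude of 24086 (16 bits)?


Sign bit: 0 (positive)
Magnitude: 24086 = 101111000010110
= 0101111000010110


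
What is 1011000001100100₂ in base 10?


Positional values:
Bit 2: 1 × 2^2 = 4
Bit 5: 1 × 2^5 = 32
Bit 6: 1 × 2^6 = 64
Bit 12: 1 × 2^12 = 4096
Bit 13: 1 × 2^13 = 8192
Bit 15: 1 × 2^15 = 32768
Sum = 4 + 32 + 64 + 4096 + 8192 + 32768
= 45156


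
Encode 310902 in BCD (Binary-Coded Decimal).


Each digit → 4-bit binary:
  3 → 0011
  1 → 0001
  0 → 0000
  9 → 1001
  0 → 0000
  2 → 0010
= 0011 0001 0000 1001 0000 0010


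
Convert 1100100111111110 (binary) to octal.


Group into 3-bit groups: 001100100111111110
  001 = 1
  100 = 4
  100 = 4
  111 = 7
  111 = 7
  110 = 6
= 0o144776


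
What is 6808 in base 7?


Divide by 7 repeatedly:
6808 ÷ 7 = 972 remainder 4
972 ÷ 7 = 138 remainder 6
138 ÷ 7 = 19 remainder 5
19 ÷ 7 = 2 remainder 5
2 ÷ 7 = 0 remainder 2
Reading remainders bottom-up:
= 25564


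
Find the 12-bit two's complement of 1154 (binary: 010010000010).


Original: 010010000010
Step 1 - Invert all bits: 101101111101
Step 2 - Add 1: 101101111101 + 1
= 101101111110 (represents -1154)


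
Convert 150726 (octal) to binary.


Each octal digit → 3 binary bits:
  1 = 001
  5 = 101
  0 = 000
  7 = 111
  2 = 010
  6 = 110
Concatenate: 001 101 000 111 010 110
= 001101000111010110


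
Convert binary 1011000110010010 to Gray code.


Binary: 1011000110010010
Gray code: G = B XOR (B >> 1)
B >> 1 = 0101100011001001
1011000110010010 XOR 0101100011001001:
  1 XOR 0 = 1
  0 XOR 1 = 1
  1 XOR 0 = 1
  1 XOR 1 = 0
  0 XOR 1 = 1
  0 XOR 0 = 0
  0 XOR 0 = 0
  1 XOR 0 = 1
  1 XOR 1 = 0
  0 XOR 1 = 1
  0 XOR 0 = 0
  1 XOR 0 = 1
  0 XOR 1 = 1
  0 XOR 0 = 0
  1 XOR 0 = 1
  0 XOR 1 = 1
= 1110100101011011


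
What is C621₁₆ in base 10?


Positional values:
Position 0: 1 × 16^0 = 1 × 1 = 1
Position 1: 2 × 16^1 = 2 × 16 = 32
Position 2: 6 × 16^2 = 6 × 256 = 1536
Position 3: C × 16^3 = 12 × 4096 = 49152
Sum = 1 + 32 + 1536 + 49152
= 50721


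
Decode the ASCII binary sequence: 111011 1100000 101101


Codes (binary): 111011 1100000 101101
Per-code ASCII lookup:
  111011 = 59  (special character) → ';'
  1100000 = 96  (special character) → '`'
  101101 = 45  (special character) → '-'
= ';`-'


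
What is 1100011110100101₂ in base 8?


Group into 3-bit groups: 001100011110100101
  001 = 1
  100 = 4
  011 = 3
  110 = 6
  100 = 4
  101 = 5
= 0o143645


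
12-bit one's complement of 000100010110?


Original: 000100010110
Invert all bits:
  bit 0: 0 → 1
  bit 1: 0 → 1
  bit 2: 0 → 1
  bit 3: 1 → 0
  bit 4: 0 → 1
  bit 5: 0 → 1
  bit 6: 0 → 1
  bit 7: 1 → 0
  bit 8: 0 → 1
  bit 9: 1 → 0
  bit 10: 1 → 0
  bit 11: 0 → 1
= 111011101001


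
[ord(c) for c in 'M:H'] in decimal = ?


String: 'M:H'  (3 characters)
Per-character ASCII lookup:
  'M': uppercase starts at 65: 'M' = 65 + 12 = 77
  ':': special character: ':' = 58
  'H': uppercase starts at 65: 'H' = 65 + 7 = 72
= 77 58 72


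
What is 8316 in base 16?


Divide by 16 repeatedly:
8316 ÷ 16 = 519 remainder 12 (C)
519 ÷ 16 = 32 remainder 7 (7)
32 ÷ 16 = 2 remainder 0 (0)
2 ÷ 16 = 0 remainder 2 (2)
Reading remainders bottom-up:
= 0x207C


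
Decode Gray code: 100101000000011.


Gray code: 100101000000011
MSB stays the same: 1
Each subsequent bit = prev_binary XOR current_gray:
  B[1] = 1 XOR 0 = 1
  B[2] = 1 XOR 0 = 1
  B[3] = 1 XOR 1 = 0
  B[4] = 0 XOR 0 = 0
  B[5] = 0 XOR 1 = 1
  B[6] = 1 XOR 0 = 1
  B[7] = 1 XOR 0 = 1
  B[8] = 1 XOR 0 = 1
  B[9] = 1 XOR 0 = 1
  B[10] = 1 XOR 0 = 1
  B[11] = 1 XOR 0 = 1
  B[12] = 1 XOR 0 = 1
  B[13] = 1 XOR 1 = 0
  B[14] = 0 XOR 1 = 1
= 111001111111101 (29693 decimal)


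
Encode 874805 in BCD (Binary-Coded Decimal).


Each digit → 4-bit binary:
  8 → 1000
  7 → 0111
  4 → 0100
  8 → 1000
  0 → 0000
  5 → 0101
= 1000 0111 0100 1000 0000 0101


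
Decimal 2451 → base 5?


Divide by 5 repeatedly:
2451 ÷ 5 = 490 remainder 1
490 ÷ 5 = 98 remainder 0
98 ÷ 5 = 19 remainder 3
19 ÷ 5 = 3 remainder 4
3 ÷ 5 = 0 remainder 3
Reading remainders bottom-up:
= 34301


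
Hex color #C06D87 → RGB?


Hex: #C06D87
R = C0₁₆ = 192
G = 6D₁₆ = 109
B = 87₁₆ = 135
= RGB(192, 109, 135)


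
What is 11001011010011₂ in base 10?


Positional values:
Bit 0: 1 × 2^0 = 1
Bit 1: 1 × 2^1 = 2
Bit 4: 1 × 2^4 = 16
Bit 6: 1 × 2^6 = 64
Bit 7: 1 × 2^7 = 128
Bit 9: 1 × 2^9 = 512
Bit 12: 1 × 2^12 = 4096
Bit 13: 1 × 2^13 = 8192
Sum = 1 + 2 + 16 + 64 + 128 + 512 + 4096 + 8192
= 13011


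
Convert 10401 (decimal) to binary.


Divide by 2 repeatedly:
10401 ÷ 2 = 5200 remainder 1
5200 ÷ 2 = 2600 remainder 0
2600 ÷ 2 = 1300 remainder 0
1300 ÷ 2 = 650 remainder 0
650 ÷ 2 = 325 remainder 0
325 ÷ 2 = 162 remainder 1
162 ÷ 2 = 81 remainder 0
81 ÷ 2 = 40 remainder 1
40 ÷ 2 = 20 remainder 0
20 ÷ 2 = 10 remainder 0
10 ÷ 2 = 5 remainder 0
5 ÷ 2 = 2 remainder 1
2 ÷ 2 = 1 remainder 0
1 ÷ 2 = 0 remainder 1
Reading remainders bottom-up:
= 10100010100001


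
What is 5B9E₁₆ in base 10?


Positional values:
Position 0: E × 16^0 = 14 × 1 = 14
Position 1: 9 × 16^1 = 9 × 16 = 144
Position 2: B × 16^2 = 11 × 256 = 2816
Position 3: 5 × 16^3 = 5 × 4096 = 20480
Sum = 14 + 144 + 2816 + 20480
= 23454


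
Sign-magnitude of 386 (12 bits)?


Sign bit: 0 (positive)
Magnitude: 386 = 00110000010
= 000110000010


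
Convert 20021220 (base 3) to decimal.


Positional values (base 3):
  0 × 3^0 = 0 × 1 = 0
  2 × 3^1 = 2 × 3 = 6
  2 × 3^2 = 2 × 9 = 18
  1 × 3^3 = 1 × 27 = 27
  2 × 3^4 = 2 × 81 = 162
  0 × 3^5 = 0 × 243 = 0
  0 × 3^6 = 0 × 729 = 0
  2 × 3^7 = 2 × 2187 = 4374
Sum = 0 + 6 + 18 + 27 + 162 + 0 + 0 + 4374
= 4587


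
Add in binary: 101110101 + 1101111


Align and add column by column (LSB to MSB, carry propagating):
  0101110101
+ 0001101111
  ----------
  col 0: 1 + 1 + 0 (carry in) = 2 → bit 0, carry out 1
  col 1: 0 + 1 + 1 (carry in) = 2 → bit 0, carry out 1
  col 2: 1 + 1 + 1 (carry in) = 3 → bit 1, carry out 1
  col 3: 0 + 1 + 1 (carry in) = 2 → bit 0, carry out 1
  col 4: 1 + 0 + 1 (carry in) = 2 → bit 0, carry out 1
  col 5: 1 + 1 + 1 (carry in) = 3 → bit 1, carry out 1
  col 6: 1 + 1 + 1 (carry in) = 3 → bit 1, carry out 1
  col 7: 0 + 0 + 1 (carry in) = 1 → bit 1, carry out 0
  col 8: 1 + 0 + 0 (carry in) = 1 → bit 1, carry out 0
  col 9: 0 + 0 + 0 (carry in) = 0 → bit 0, carry out 0
Reading bits MSB→LSB: 0111100100
Strip leading zeros: 111100100
= 111100100


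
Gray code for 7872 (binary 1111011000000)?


Binary: 1111011000000
Gray code: G = B XOR (B >> 1)
B >> 1 = 0111101100000
1111011000000 XOR 0111101100000:
  1 XOR 0 = 1
  1 XOR 1 = 0
  1 XOR 1 = 0
  1 XOR 1 = 0
  0 XOR 1 = 1
  1 XOR 0 = 1
  1 XOR 1 = 0
  0 XOR 1 = 1
  0 XOR 0 = 0
  0 XOR 0 = 0
  0 XOR 0 = 0
  0 XOR 0 = 0
  0 XOR 0 = 0
= 1000110100000


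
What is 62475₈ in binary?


Each octal digit → 3 binary bits:
  6 = 110
  2 = 010
  4 = 100
  7 = 111
  5 = 101
Concatenate: 110 010 100 111 101
= 110010100111101


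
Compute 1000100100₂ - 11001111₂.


Align and subtract column by column (LSB to MSB, borrowing when needed):
  1000100100
- 0011001111
  ----------
  col 0: (0 - 0 borrow-in) - 1 → borrow from next column: (0+2) - 1 = 1, borrow out 1
  col 1: (0 - 1 borrow-in) - 1 → borrow from next column: (-1+2) - 1 = 0, borrow out 1
  col 2: (1 - 1 borrow-in) - 1 → borrow from next column: (0+2) - 1 = 1, borrow out 1
  col 3: (0 - 1 borrow-in) - 1 → borrow from next column: (-1+2) - 1 = 0, borrow out 1
  col 4: (0 - 1 borrow-in) - 0 → borrow from next column: (-1+2) - 0 = 1, borrow out 1
  col 5: (1 - 1 borrow-in) - 0 → 0 - 0 = 0, borrow out 0
  col 6: (0 - 0 borrow-in) - 1 → borrow from next column: (0+2) - 1 = 1, borrow out 1
  col 7: (0 - 1 borrow-in) - 1 → borrow from next column: (-1+2) - 1 = 0, borrow out 1
  col 8: (0 - 1 borrow-in) - 0 → borrow from next column: (-1+2) - 0 = 1, borrow out 1
  col 9: (1 - 1 borrow-in) - 0 → 0 - 0 = 0, borrow out 0
Reading bits MSB→LSB: 0101010101
Strip leading zeros: 101010101
= 101010101


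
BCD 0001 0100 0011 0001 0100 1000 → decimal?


Each 4-bit group → digit:
  0001 → 1
  0100 → 4
  0011 → 3
  0001 → 1
  0100 → 4
  1000 → 8
= 143148


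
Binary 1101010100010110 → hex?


Group into 4-bit nibbles: 1101010100010110
  1101 = D
  0101 = 5
  0001 = 1
  0110 = 6
= 0xD516


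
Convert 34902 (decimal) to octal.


Divide by 8 repeatedly:
34902 ÷ 8 = 4362 remainder 6
4362 ÷ 8 = 545 remainder 2
545 ÷ 8 = 68 remainder 1
68 ÷ 8 = 8 remainder 4
8 ÷ 8 = 1 remainder 0
1 ÷ 8 = 0 remainder 1
Reading remainders bottom-up:
= 0o104126


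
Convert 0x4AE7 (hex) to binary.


Each hex digit → 4 binary bits:
  4 = 0100
  A = 1010
  E = 1110
  7 = 0111
Concatenate: 0100 1010 1110 0111
= 0100101011100111


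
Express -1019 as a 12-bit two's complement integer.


Original: 001111111011
Step 1 - Invert all bits: 110000000100
Step 2 - Add 1: 110000000100 + 1
= 110000000101 (represents -1019)


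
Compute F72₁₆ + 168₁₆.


Align and add column by column (LSB to MSB, each column mod 16 with carry):
  0F72
+ 0168
  ----
  col 0: 2(2) + 8(8) + 0 (carry in) = 10 → A(10), carry out 0
  col 1: 7(7) + 6(6) + 0 (carry in) = 13 → D(13), carry out 0
  col 2: F(15) + 1(1) + 0 (carry in) = 16 → 0(0), carry out 1
  col 3: 0(0) + 0(0) + 1 (carry in) = 1 → 1(1), carry out 0
Reading digits MSB→LSB: 10DA
Strip leading zeros: 10DA
= 0x10DA


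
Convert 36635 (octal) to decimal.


Positional values:
Position 0: 5 × 8^0 = 5
Position 1: 3 × 8^1 = 24
Position 2: 6 × 8^2 = 384
Position 3: 6 × 8^3 = 3072
Position 4: 3 × 8^4 = 12288
Sum = 5 + 24 + 384 + 3072 + 12288
= 15773


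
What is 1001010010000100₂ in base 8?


Group into 3-bit groups: 001001010010000100
  001 = 1
  001 = 1
  010 = 2
  010 = 2
  000 = 0
  100 = 4
= 0o112204


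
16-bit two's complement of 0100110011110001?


Original: 0100110011110001
Step 1 - Invert all bits: 1011001100001110
Step 2 - Add 1: 1011001100001110 + 1
= 1011001100001111 (represents -19697)


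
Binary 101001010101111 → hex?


Group into 4-bit nibbles: 0101001010101111
  0101 = 5
  0010 = 2
  1010 = A
  1111 = F
= 0x52AF


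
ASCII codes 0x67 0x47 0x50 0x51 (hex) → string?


Codes (hex): 0x67 0x47 0x50 0x51
Per-code ASCII lookup:
  0x67 = 103  (range 97-122: lowercase, 103 - 97 = 6) → 'g'
  0x47 = 71  (range 65-90: uppercase, 71 - 65 = 6) → 'G'
  0x50 = 80  (range 65-90: uppercase, 80 - 65 = 15) → 'P'
  0x51 = 81  (range 65-90: uppercase, 81 - 65 = 16) → 'Q'
= 'gGPQ'


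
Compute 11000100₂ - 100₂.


Align and subtract column by column (LSB to MSB, borrowing when needed):
  11000100
- 00000100
  --------
  col 0: (0 - 0 borrow-in) - 0 → 0 - 0 = 0, borrow out 0
  col 1: (0 - 0 borrow-in) - 0 → 0 - 0 = 0, borrow out 0
  col 2: (1 - 0 borrow-in) - 1 → 1 - 1 = 0, borrow out 0
  col 3: (0 - 0 borrow-in) - 0 → 0 - 0 = 0, borrow out 0
  col 4: (0 - 0 borrow-in) - 0 → 0 - 0 = 0, borrow out 0
  col 5: (0 - 0 borrow-in) - 0 → 0 - 0 = 0, borrow out 0
  col 6: (1 - 0 borrow-in) - 0 → 1 - 0 = 1, borrow out 0
  col 7: (1 - 0 borrow-in) - 0 → 1 - 0 = 1, borrow out 0
Reading bits MSB→LSB: 11000000
Strip leading zeros: 11000000
= 11000000


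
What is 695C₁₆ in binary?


Each hex digit → 4 binary bits:
  6 = 0110
  9 = 1001
  5 = 0101
  C = 1100
Concatenate: 0110 1001 0101 1100
= 0110100101011100


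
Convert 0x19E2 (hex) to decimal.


Positional values:
Position 0: 2 × 16^0 = 2 × 1 = 2
Position 1: E × 16^1 = 14 × 16 = 224
Position 2: 9 × 16^2 = 9 × 256 = 2304
Position 3: 1 × 16^3 = 1 × 4096 = 4096
Sum = 2 + 224 + 2304 + 4096
= 6626


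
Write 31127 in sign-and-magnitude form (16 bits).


Sign bit: 0 (positive)
Magnitude: 31127 = 111100110010111
= 0111100110010111


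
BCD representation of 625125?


Each digit → 4-bit binary:
  6 → 0110
  2 → 0010
  5 → 0101
  1 → 0001
  2 → 0010
  5 → 0101
= 0110 0010 0101 0001 0010 0101


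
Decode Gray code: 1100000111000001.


Gray code: 1100000111000001
MSB stays the same: 1
Each subsequent bit = prev_binary XOR current_gray:
  B[1] = 1 XOR 1 = 0
  B[2] = 0 XOR 0 = 0
  B[3] = 0 XOR 0 = 0
  B[4] = 0 XOR 0 = 0
  B[5] = 0 XOR 0 = 0
  B[6] = 0 XOR 0 = 0
  B[7] = 0 XOR 1 = 1
  B[8] = 1 XOR 1 = 0
  B[9] = 0 XOR 1 = 1
  B[10] = 1 XOR 0 = 1
  B[11] = 1 XOR 0 = 1
  B[12] = 1 XOR 0 = 1
  B[13] = 1 XOR 0 = 1
  B[14] = 1 XOR 0 = 1
  B[15] = 1 XOR 1 = 0
= 1000000101111110 (33150 decimal)


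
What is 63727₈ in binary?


Each octal digit → 3 binary bits:
  6 = 110
  3 = 011
  7 = 111
  2 = 010
  7 = 111
Concatenate: 110 011 111 010 111
= 110011111010111


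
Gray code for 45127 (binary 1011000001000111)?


Binary: 1011000001000111
Gray code: G = B XOR (B >> 1)
B >> 1 = 0101100000100011
1011000001000111 XOR 0101100000100011:
  1 XOR 0 = 1
  0 XOR 1 = 1
  1 XOR 0 = 1
  1 XOR 1 = 0
  0 XOR 1 = 1
  0 XOR 0 = 0
  0 XOR 0 = 0
  0 XOR 0 = 0
  0 XOR 0 = 0
  1 XOR 0 = 1
  0 XOR 1 = 1
  0 XOR 0 = 0
  0 XOR 0 = 0
  1 XOR 0 = 1
  1 XOR 1 = 0
  1 XOR 1 = 0
= 1110100001100100


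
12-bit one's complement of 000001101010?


Original: 000001101010
Invert all bits:
  bit 0: 0 → 1
  bit 1: 0 → 1
  bit 2: 0 → 1
  bit 3: 0 → 1
  bit 4: 0 → 1
  bit 5: 1 → 0
  bit 6: 1 → 0
  bit 7: 0 → 1
  bit 8: 1 → 0
  bit 9: 0 → 1
  bit 10: 1 → 0
  bit 11: 0 → 1
= 111110010101


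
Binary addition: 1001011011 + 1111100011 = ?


Align and add column by column (LSB to MSB, carry propagating):
  01001011011
+ 01111100011
  -----------
  col 0: 1 + 1 + 0 (carry in) = 2 → bit 0, carry out 1
  col 1: 1 + 1 + 1 (carry in) = 3 → bit 1, carry out 1
  col 2: 0 + 0 + 1 (carry in) = 1 → bit 1, carry out 0
  col 3: 1 + 0 + 0 (carry in) = 1 → bit 1, carry out 0
  col 4: 1 + 0 + 0 (carry in) = 1 → bit 1, carry out 0
  col 5: 0 + 1 + 0 (carry in) = 1 → bit 1, carry out 0
  col 6: 1 + 1 + 0 (carry in) = 2 → bit 0, carry out 1
  col 7: 0 + 1 + 1 (carry in) = 2 → bit 0, carry out 1
  col 8: 0 + 1 + 1 (carry in) = 2 → bit 0, carry out 1
  col 9: 1 + 1 + 1 (carry in) = 3 → bit 1, carry out 1
  col 10: 0 + 0 + 1 (carry in) = 1 → bit 1, carry out 0
Reading bits MSB→LSB: 11000111110
Strip leading zeros: 11000111110
= 11000111110


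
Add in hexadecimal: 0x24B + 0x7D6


Align and add column by column (LSB to MSB, each column mod 16 with carry):
  024B
+ 07D6
  ----
  col 0: B(11) + 6(6) + 0 (carry in) = 17 → 1(1), carry out 1
  col 1: 4(4) + D(13) + 1 (carry in) = 18 → 2(2), carry out 1
  col 2: 2(2) + 7(7) + 1 (carry in) = 10 → A(10), carry out 0
  col 3: 0(0) + 0(0) + 0 (carry in) = 0 → 0(0), carry out 0
Reading digits MSB→LSB: 0A21
Strip leading zeros: A21
= 0xA21


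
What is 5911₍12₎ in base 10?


Positional values (base 12):
  1 × 12^0 = 1 × 1 = 1
  1 × 12^1 = 1 × 12 = 12
  9 × 12^2 = 9 × 144 = 1296
  5 × 12^3 = 5 × 1728 = 8640
Sum = 1 + 12 + 1296 + 8640
= 9949


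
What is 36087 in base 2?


Divide by 2 repeatedly:
36087 ÷ 2 = 18043 remainder 1
18043 ÷ 2 = 9021 remainder 1
9021 ÷ 2 = 4510 remainder 1
4510 ÷ 2 = 2255 remainder 0
2255 ÷ 2 = 1127 remainder 1
1127 ÷ 2 = 563 remainder 1
563 ÷ 2 = 281 remainder 1
281 ÷ 2 = 140 remainder 1
140 ÷ 2 = 70 remainder 0
70 ÷ 2 = 35 remainder 0
35 ÷ 2 = 17 remainder 1
17 ÷ 2 = 8 remainder 1
8 ÷ 2 = 4 remainder 0
4 ÷ 2 = 2 remainder 0
2 ÷ 2 = 1 remainder 0
1 ÷ 2 = 0 remainder 1
Reading remainders bottom-up:
= 1000110011110111


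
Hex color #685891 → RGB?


Hex: #685891
R = 68₁₆ = 104
G = 58₁₆ = 88
B = 91₁₆ = 145
= RGB(104, 88, 145)


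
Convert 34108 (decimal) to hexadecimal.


Divide by 16 repeatedly:
34108 ÷ 16 = 2131 remainder 12 (C)
2131 ÷ 16 = 133 remainder 3 (3)
133 ÷ 16 = 8 remainder 5 (5)
8 ÷ 16 = 0 remainder 8 (8)
Reading remainders bottom-up:
= 0x853C


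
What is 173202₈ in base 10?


Positional values:
Position 0: 2 × 8^0 = 2
Position 1: 0 × 8^1 = 0
Position 2: 2 × 8^2 = 128
Position 3: 3 × 8^3 = 1536
Position 4: 7 × 8^4 = 28672
Position 5: 1 × 8^5 = 32768
Sum = 2 + 0 + 128 + 1536 + 28672 + 32768
= 63106


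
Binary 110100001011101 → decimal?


Positional values:
Bit 0: 1 × 2^0 = 1
Bit 2: 1 × 2^2 = 4
Bit 3: 1 × 2^3 = 8
Bit 4: 1 × 2^4 = 16
Bit 6: 1 × 2^6 = 64
Bit 11: 1 × 2^11 = 2048
Bit 13: 1 × 2^13 = 8192
Bit 14: 1 × 2^14 = 16384
Sum = 1 + 4 + 8 + 16 + 64 + 2048 + 8192 + 16384
= 26717


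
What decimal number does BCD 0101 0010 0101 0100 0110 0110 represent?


Each 4-bit group → digit:
  0101 → 5
  0010 → 2
  0101 → 5
  0100 → 4
  0110 → 6
  0110 → 6
= 525466


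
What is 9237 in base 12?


Divide by 12 repeatedly:
9237 ÷ 12 = 769 remainder 9
769 ÷ 12 = 64 remainder 1
64 ÷ 12 = 5 remainder 4
5 ÷ 12 = 0 remainder 5
Reading remainders bottom-up:
= 5419


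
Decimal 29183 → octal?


Divide by 8 repeatedly:
29183 ÷ 8 = 3647 remainder 7
3647 ÷ 8 = 455 remainder 7
455 ÷ 8 = 56 remainder 7
56 ÷ 8 = 7 remainder 0
7 ÷ 8 = 0 remainder 7
Reading remainders bottom-up:
= 0o70777


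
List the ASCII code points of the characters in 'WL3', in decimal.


String: 'WL3'  (3 characters)
Per-character ASCII lookup:
  'W': uppercase starts at 65: 'W' = 65 + 22 = 87
  'L': uppercase starts at 65: 'L' = 65 + 11 = 76
  '3': digits start at 48: '3' = 48 + 3 = 51
= 87 76 51
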